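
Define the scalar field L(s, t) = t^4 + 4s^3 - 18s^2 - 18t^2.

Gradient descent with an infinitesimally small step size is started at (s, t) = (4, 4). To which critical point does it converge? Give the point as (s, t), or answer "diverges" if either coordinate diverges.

L is separable, so gradient descent decouples: s follows -∂L/∂s, t follows -∂L/∂t.
∂L/∂s = 12s(s - 3); at s=4 this is 48, so s decreases.
∂L/∂t = 4t(t - 3)(t + 3); at t=4 this is 112, so t decreases.
s converges to its nearest critical value 3 (a local min of the s-part); t converges to 3. The iterate converges to (3, 3).

(3, 3)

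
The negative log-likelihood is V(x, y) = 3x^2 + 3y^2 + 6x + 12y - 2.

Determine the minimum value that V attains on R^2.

V(x,y) separates as P(x) + Q(y) − 2, so its minimum is min P + min Q − 2.
P'(x) = 6x + 6 vanishes at x ∈ {-1}; Q'(y) = 6y + 12 vanishes at y ∈ {-2}.
Local minima of P (where P''>0): P(-1)=-3. Local minima of Q: Q(-2)=-12.
So the global minimum of V is P(-1) + Q(-2) − 2 = -3 − 12 − 2 = -17, attained at (-1, -2).

-17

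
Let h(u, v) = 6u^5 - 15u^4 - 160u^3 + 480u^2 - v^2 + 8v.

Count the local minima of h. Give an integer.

0

h separates as a function of u plus a function of v, so ∇h=0 decouples.
∂h/∂u = 30u(u - 4)(u - 2)(u + 4) = 0 at u ∈ {-4, 0, 2, 4}; ∂h/∂v = -2(v - 4) = 0 at v ∈ {4}.
The Hessian is diagonal: diag(h_uu, h_vv). Second derivatives: h_uu(-4)=-5760, h_uu(0)=960, h_uu(2)=-720, h_uu(4)=1920; h_vv(4)=-2.
Local minima occur where both diagonal entries positive: none. Count: 0.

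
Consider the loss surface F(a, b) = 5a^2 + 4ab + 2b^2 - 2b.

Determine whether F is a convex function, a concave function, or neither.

F is quadratic, so its Hessian is the constant matrix H = [[10, 4], [4, 4]].
det(H) = 24, tr(H) = 14.
det(H) > 0 and tr(H) > 0, so H is positive definite everywhere: convex.

convex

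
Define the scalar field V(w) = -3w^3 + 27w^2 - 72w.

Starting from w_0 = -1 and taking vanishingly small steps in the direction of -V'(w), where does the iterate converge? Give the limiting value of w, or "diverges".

V'(w) = -9(w - 4)(w - 2), so V'(-1) = -135.
Gradient descent moves in the -V' direction, i.e. w is increasing.
The nearest critical point in that direction is w = 2, where V'' = 18 > 0 (a local minimum). The iterate converges there.

2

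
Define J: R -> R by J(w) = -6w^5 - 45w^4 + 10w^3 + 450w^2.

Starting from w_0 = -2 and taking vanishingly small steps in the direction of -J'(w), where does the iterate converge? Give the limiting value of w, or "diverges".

J'(w) = -30w(w - 2)(w + 3)(w + 5), so J'(-2) = -720.
Gradient descent moves in the -J' direction, i.e. w is increasing.
The nearest critical point in that direction is w = 0, where J'' = 900 > 0 (a local minimum). The iterate converges there.

0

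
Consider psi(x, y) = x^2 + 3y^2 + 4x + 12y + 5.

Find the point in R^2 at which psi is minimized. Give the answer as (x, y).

(-2, -2)

psi(x,y) separates as P(x) + Q(y) + 5, so its minimum is min P + min Q + 5.
P'(x) = 2x + 4 vanishes at x ∈ {-2}; Q'(y) = 6y + 12 vanishes at y ∈ {-2}.
Local minima of P (where P''>0): P(-2)=-4. Local minima of Q: Q(-2)=-12.
So the global minimum of psi is P(-2) + Q(-2) + 5 = -4 − 12 + 5 = -11, attained at (-2, -2).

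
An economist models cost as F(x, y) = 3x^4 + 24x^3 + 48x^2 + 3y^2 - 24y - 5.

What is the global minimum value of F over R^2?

-53

F(x,y) separates as P(x) + Q(y) − 5, so its minimum is min P + min Q − 5.
P'(x) = 12x(x + 2)(x + 4) vanishes at x ∈ {-4, -2, 0}; Q'(y) = 6y - 24 vanishes at y ∈ {4}.
Local minima of P (where P''>0): P(-4)=0, P(0)=0. Local minima of Q: Q(4)=-48.
So the global minimum of F is P(-4) + Q(4) − 5 = 0 − 48 − 5 = -53, attained at (-4, 4).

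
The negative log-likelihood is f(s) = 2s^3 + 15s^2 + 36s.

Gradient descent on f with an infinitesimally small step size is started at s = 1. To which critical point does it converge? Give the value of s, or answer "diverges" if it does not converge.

f'(s) = 6(s + 2)(s + 3), so f'(1) = 72.
Gradient descent moves in the -f' direction, i.e. s is decreasing.
The nearest critical point in that direction is s = -2, where f'' = 6 > 0 (a local minimum). The iterate converges there.

-2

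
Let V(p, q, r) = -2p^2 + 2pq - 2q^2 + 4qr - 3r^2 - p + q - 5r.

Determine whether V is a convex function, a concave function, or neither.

V is quadratic, so its Hessian is the constant matrix H = [[-4, 2, 0], [2, -4, 4], [0, 4, -6]].
Leading principal minors: -4, 12, -8.
Signs alternate −, +, − ⇒ H ≺ 0 ⇒ concave.

concave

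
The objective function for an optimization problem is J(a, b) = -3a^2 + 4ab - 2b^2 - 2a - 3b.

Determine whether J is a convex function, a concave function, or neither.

concave

J is quadratic, so its Hessian is the constant matrix H = [[-6, 4], [4, -4]].
det(H) = 8, tr(H) = -10.
det(H) > 0 and tr(H) < 0, so H is negative definite everywhere: concave.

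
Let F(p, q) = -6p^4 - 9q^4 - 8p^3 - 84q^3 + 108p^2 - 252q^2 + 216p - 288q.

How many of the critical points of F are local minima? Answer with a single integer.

1

F separates as a function of p plus a function of q, so ∇F=0 decouples.
∂F/∂p = -24(p - 3)(p + 1)(p + 3) = 0 at p ∈ {-3, -1, 3}; ∂F/∂q = -36(q + 1)(q + 2)(q + 4) = 0 at q ∈ {-4, -2, -1}.
The Hessian is diagonal: diag(F_pp, F_qq). Second derivatives: F_pp(-3)=-288, F_pp(-1)=192, F_pp(3)=-576; F_qq(-4)=-216, F_qq(-2)=72, F_qq(-1)=-108.
Local minima occur where both diagonal entries positive: (-1, -2). Count: 1.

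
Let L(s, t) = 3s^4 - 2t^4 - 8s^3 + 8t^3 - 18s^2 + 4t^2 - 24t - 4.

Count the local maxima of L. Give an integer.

L separates as a function of s plus a function of t, so ∇L=0 decouples.
∂L/∂s = 12s(s - 3)(s + 1) = 0 at s ∈ {-1, 0, 3}; ∂L/∂t = -8(t - 3)(t - 1)(t + 1) = 0 at t ∈ {-1, 1, 3}.
The Hessian is diagonal: diag(L_ss, L_tt). Second derivatives: L_ss(-1)=48, L_ss(0)=-36, L_ss(3)=144; L_tt(-1)=-64, L_tt(1)=32, L_tt(3)=-64.
Local maxima occur where both diagonal entries negative: (0, -1), (0, 3). Count: 2.

2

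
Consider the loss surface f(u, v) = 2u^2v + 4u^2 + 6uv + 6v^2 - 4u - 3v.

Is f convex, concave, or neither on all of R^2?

neither

The term 2u^2v is cubic, so the Hessian is not constant.
∂²f/∂u² = 4v + 8, which takes both signs as v varies (negative for sufficiently negative v). A diagonal entry of the Hessian changing sign means the Hessian is neither positive- nor negative-semidefinite on all of R^2.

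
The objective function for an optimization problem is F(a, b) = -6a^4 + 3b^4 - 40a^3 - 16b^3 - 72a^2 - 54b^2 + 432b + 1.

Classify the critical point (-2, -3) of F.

The mixed partial ∂²F/∂a∂b is 0, so the Hessian at any point is diag(F_aa, F_bb) = diag(-24(3a^2 + 10a + 6), 12(3b^2 - 8b - 9)).
At (-2, -3): H = diag(48, 504).
Both eigenvalues are positive, so H is positive definite: a local minimum.

local minimum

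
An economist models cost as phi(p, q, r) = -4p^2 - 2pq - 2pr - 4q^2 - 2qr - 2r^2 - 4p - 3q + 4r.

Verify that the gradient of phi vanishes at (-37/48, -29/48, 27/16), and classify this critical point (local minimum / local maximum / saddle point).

local maximum

∇phi = (-8p - 2q - 2r - 4, -2p - 8q - 2r - 3, -2p - 2q - 4r + 4); substituting (-37/48, -29/48, 27/16) gives ∇phi = (0, 0, 0), so (-37/48, -29/48, 27/16) is indeed a critical point.
The Hessian is constant: H = [[-8, -2, -2], [-2, -8, -2], [-2, -2, -4]].
Leading principal minors: Δ₁ = -8, Δ₂ = 60, Δ₃ = -192.
The minors alternate sign starting negative (−, +, −), so H is negative definite: a local maximum.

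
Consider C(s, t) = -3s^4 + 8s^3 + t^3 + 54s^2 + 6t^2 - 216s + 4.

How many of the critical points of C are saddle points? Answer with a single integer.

3

C separates as a function of s plus a function of t, so ∇C=0 decouples.
∂C/∂s = -12(s - 3)(s - 2)(s + 3) = 0 at s ∈ {-3, 2, 3}; ∂C/∂t = 3t(t + 4) = 0 at t ∈ {-4, 0}.
The Hessian is diagonal: diag(C_ss, C_tt). Second derivatives: C_ss(-3)=-360, C_ss(2)=60, C_ss(3)=-72; C_tt(-4)=-12, C_tt(0)=12.
Saddle points occur where the two diagonal entries have opposite signs: (-3, 0), (2, -4), (3, 0). Count: 3.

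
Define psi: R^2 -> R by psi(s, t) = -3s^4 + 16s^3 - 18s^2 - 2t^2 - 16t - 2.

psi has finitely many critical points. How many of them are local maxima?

psi separates as a function of s plus a function of t, so ∇psi=0 decouples.
∂psi/∂s = -12s(s - 3)(s - 1) = 0 at s ∈ {0, 1, 3}; ∂psi/∂t = -4(t + 4) = 0 at t ∈ {-4}.
The Hessian is diagonal: diag(psi_ss, psi_tt). Second derivatives: psi_ss(0)=-36, psi_ss(1)=24, psi_ss(3)=-72; psi_tt(-4)=-4.
Local maxima occur where both diagonal entries negative: (0, -4), (3, -4). Count: 2.

2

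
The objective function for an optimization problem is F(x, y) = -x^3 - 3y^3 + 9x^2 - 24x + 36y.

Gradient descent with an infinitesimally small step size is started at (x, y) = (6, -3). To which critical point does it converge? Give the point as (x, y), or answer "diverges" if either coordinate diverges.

F is separable, so gradient descent decouples: x follows -∂F/∂x, y follows -∂F/∂y.
∂F/∂x = -3(x - 4)(x - 2); at x=6 this is -24, so x increases.
∂F/∂y = -9(y - 2)(y + 2); at y=-3 this is -45, so y increases.
The x-coordinate has no critical point in that direction and runs off to infinity.

diverges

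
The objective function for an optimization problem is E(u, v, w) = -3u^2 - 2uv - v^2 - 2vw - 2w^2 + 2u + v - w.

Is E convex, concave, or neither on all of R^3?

E is quadratic, so its Hessian is the constant matrix H = [[-6, -2, 0], [-2, -2, -2], [0, -2, -4]].
Leading principal minors: -6, 8, -8.
Signs alternate −, +, − ⇒ H ≺ 0 ⇒ concave.

concave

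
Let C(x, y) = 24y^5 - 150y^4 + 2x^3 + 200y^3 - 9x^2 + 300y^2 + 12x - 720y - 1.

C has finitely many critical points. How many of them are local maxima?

2

C separates as a function of x plus a function of y, so ∇C=0 decouples.
∂C/∂x = 6(x - 2)(x - 1) = 0 at x ∈ {1, 2}; ∂C/∂y = 120(y - 3)(y - 2)(y - 1)(y + 1) = 0 at y ∈ {-1, 1, 2, 3}.
The Hessian is diagonal: diag(C_xx, C_yy). Second derivatives: C_xx(1)=-6, C_xx(2)=6; C_yy(-1)=-2880, C_yy(1)=480, C_yy(2)=-360, C_yy(3)=960.
Local maxima occur where both diagonal entries negative: (1, -1), (1, 2). Count: 2.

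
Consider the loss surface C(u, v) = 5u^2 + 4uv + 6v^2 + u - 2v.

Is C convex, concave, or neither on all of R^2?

C is quadratic, so its Hessian is the constant matrix H = [[10, 4], [4, 12]].
det(H) = 104, tr(H) = 22.
det(H) > 0 and tr(H) > 0, so H is positive definite everywhere: convex.

convex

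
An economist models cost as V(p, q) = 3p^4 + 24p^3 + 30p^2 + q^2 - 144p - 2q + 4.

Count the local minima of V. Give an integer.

2

V separates as a function of p plus a function of q, so ∇V=0 decouples.
∂V/∂p = 12(p - 1)(p + 3)(p + 4) = 0 at p ∈ {-4, -3, 1}; ∂V/∂q = 2(q - 1) = 0 at q ∈ {1}.
The Hessian is diagonal: diag(V_pp, V_qq). Second derivatives: V_pp(-4)=60, V_pp(-3)=-48, V_pp(1)=240; V_qq(1)=2.
Local minima occur where both diagonal entries positive: (-4, 1), (1, 1). Count: 2.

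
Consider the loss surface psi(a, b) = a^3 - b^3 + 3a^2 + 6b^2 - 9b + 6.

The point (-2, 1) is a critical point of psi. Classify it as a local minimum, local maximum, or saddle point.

The mixed partial ∂²psi/∂a∂b is 0, so the Hessian at any point is diag(psi_aa, psi_bb) = diag(6(a + 1), 6(-b + 2)).
At (-2, 1): H = diag(-6, 6).
The eigenvalues have opposite signs, so H is indefinite: a saddle point.

saddle point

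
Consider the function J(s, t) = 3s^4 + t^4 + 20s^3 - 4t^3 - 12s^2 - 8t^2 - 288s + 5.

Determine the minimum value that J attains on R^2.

-539

J(s,t) separates as P(s) + Q(t) + 5, so its minimum is min P + min Q + 5.
P'(s) = 12(s - 2)(s + 3)(s + 4) vanishes at s ∈ {-4, -3, 2}; Q'(t) = 4t(t - 4)(t + 1) vanishes at t ∈ {-1, 0, 4}.
Local minima of P (where P''>0): P(-4)=448, P(2)=-416. Local minima of Q: Q(-1)=-3, Q(4)=-128.
So the global minimum of J is P(2) + Q(4) + 5 = -416 − 128 + 5 = -539, attained at (2, 4).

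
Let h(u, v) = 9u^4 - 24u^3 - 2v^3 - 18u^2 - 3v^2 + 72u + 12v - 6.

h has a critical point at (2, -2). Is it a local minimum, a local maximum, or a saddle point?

The mixed partial ∂²h/∂u∂v is 0, so the Hessian at any point is diag(h_uu, h_vv) = diag(36(3u^2 - 4u - 1), -6(2v + 1)).
At (2, -2): H = diag(108, 18).
Both eigenvalues are positive, so H is positive definite: a local minimum.

local minimum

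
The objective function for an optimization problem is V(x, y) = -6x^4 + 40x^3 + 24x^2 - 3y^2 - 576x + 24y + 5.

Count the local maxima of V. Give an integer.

2

V separates as a function of x plus a function of y, so ∇V=0 decouples.
∂V/∂x = -24(x - 4)(x - 3)(x + 2) = 0 at x ∈ {-2, 3, 4}; ∂V/∂y = -6(y - 4) = 0 at y ∈ {4}.
The Hessian is diagonal: diag(V_xx, V_yy). Second derivatives: V_xx(-2)=-720, V_xx(3)=120, V_xx(4)=-144; V_yy(4)=-6.
Local maxima occur where both diagonal entries negative: (-2, 4), (4, 4). Count: 2.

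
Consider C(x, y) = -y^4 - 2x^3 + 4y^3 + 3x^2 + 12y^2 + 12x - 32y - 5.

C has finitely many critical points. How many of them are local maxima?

C separates as a function of x plus a function of y, so ∇C=0 decouples.
∂C/∂x = -6(x - 2)(x + 1) = 0 at x ∈ {-1, 2}; ∂C/∂y = -4(y - 4)(y - 1)(y + 2) = 0 at y ∈ {-2, 1, 4}.
The Hessian is diagonal: diag(C_xx, C_yy). Second derivatives: C_xx(-1)=18, C_xx(2)=-18; C_yy(-2)=-72, C_yy(1)=36, C_yy(4)=-72.
Local maxima occur where both diagonal entries negative: (2, -2), (2, 4). Count: 2.

2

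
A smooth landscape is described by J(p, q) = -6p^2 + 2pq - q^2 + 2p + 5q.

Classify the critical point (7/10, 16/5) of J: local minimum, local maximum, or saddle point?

The Hessian of J is constant: H = [[-12, 2], [2, -2]].
det(H) = (-12)·(-2) − 2² = 20.
det(H) > 0 and tr(H) = -14 < 0, so H is negative definite and the point is a local maximum.

local maximum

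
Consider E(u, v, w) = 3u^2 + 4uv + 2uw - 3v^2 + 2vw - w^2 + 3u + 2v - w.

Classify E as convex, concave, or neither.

E is quadratic, so its Hessian is the constant matrix H = [[6, 4, 2], [4, -6, 2], [2, 2, -2]].
Leading principal minors: 6, -52, 136.
Neither pattern holds ⇒ H is indefinite ⇒ neither convex nor concave.

neither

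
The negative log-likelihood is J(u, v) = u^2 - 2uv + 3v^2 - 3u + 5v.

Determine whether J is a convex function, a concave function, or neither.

J is quadratic, so its Hessian is the constant matrix H = [[2, -2], [-2, 6]].
det(H) = 8, tr(H) = 8.
det(H) > 0 and tr(H) > 0, so H is positive definite everywhere: convex.

convex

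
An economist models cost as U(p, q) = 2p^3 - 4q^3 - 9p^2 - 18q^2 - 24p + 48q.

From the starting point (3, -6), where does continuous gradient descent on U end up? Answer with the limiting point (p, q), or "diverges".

U is separable, so gradient descent decouples: p follows -∂U/∂p, q follows -∂U/∂q.
∂U/∂p = 6(p - 4)(p + 1); at p=3 this is -24, so p increases.
∂U/∂q = -12(q - 1)(q + 4); at q=-6 this is -168, so q increases.
p converges to its nearest critical value 4 (a local min of the p-part); q converges to -4. The iterate converges to (4, -4).

(4, -4)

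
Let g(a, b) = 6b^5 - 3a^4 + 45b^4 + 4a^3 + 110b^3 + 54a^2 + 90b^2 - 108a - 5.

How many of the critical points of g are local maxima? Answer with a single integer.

g separates as a function of a plus a function of b, so ∇g=0 decouples.
∂g/∂a = -12(a - 3)(a - 1)(a + 3) = 0 at a ∈ {-3, 1, 3}; ∂g/∂b = 30b(b + 1)(b + 2)(b + 3) = 0 at b ∈ {-3, -2, -1, 0}.
The Hessian is diagonal: diag(g_aa, g_bb). Second derivatives: g_aa(-3)=-288, g_aa(1)=96, g_aa(3)=-144; g_bb(-3)=-180, g_bb(-2)=60, g_bb(-1)=-60, g_bb(0)=180.
Local maxima occur where both diagonal entries negative: (-3, -3), (-3, -1), (3, -3), (3, -1). Count: 4.

4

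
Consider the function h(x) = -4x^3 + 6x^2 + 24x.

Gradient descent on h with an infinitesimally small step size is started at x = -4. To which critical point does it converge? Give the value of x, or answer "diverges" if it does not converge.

-1

h'(x) = -12(x - 2)(x + 1), so h'(-4) = -216.
Gradient descent moves in the -h' direction, i.e. x is increasing.
The nearest critical point in that direction is x = -1, where h'' = 36 > 0 (a local minimum). The iterate converges there.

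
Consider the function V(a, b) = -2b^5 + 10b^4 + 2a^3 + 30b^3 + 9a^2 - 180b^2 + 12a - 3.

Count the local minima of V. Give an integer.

V separates as a function of a plus a function of b, so ∇V=0 decouples.
∂V/∂a = 6(a + 1)(a + 2) = 0 at a ∈ {-2, -1}; ∂V/∂b = -10b(b - 4)(b - 3)(b + 3) = 0 at b ∈ {-3, 0, 3, 4}.
The Hessian is diagonal: diag(V_aa, V_bb). Second derivatives: V_aa(-2)=-6, V_aa(-1)=6; V_bb(-3)=1260, V_bb(0)=-360, V_bb(3)=180, V_bb(4)=-280.
Local minima occur where both diagonal entries positive: (-1, -3), (-1, 3). Count: 2.

2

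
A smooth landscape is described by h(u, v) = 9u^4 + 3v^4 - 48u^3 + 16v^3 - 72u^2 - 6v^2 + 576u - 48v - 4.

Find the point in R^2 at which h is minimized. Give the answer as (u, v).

(-2, -4)

h(u,v) separates as P(u) + Q(v) − 4, so its minimum is min P + min Q − 4.
P'(u) = 36(u - 4)(u - 2)(u + 2) vanishes at u ∈ {-2, 2, 4}; Q'(v) = 12(v - 1)(v + 1)(v + 4) vanishes at v ∈ {-4, -1, 1}.
Local minima of P (where P''>0): P(-2)=-912, P(4)=384. Local minima of Q: Q(-4)=-160, Q(1)=-35.
So the global minimum of h is P(-2) + Q(-4) − 4 = -912 − 160 − 4 = -1076, attained at (-2, -4).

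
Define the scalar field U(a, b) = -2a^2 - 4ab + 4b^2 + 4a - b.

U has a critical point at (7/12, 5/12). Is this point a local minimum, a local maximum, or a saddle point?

The Hessian of U is constant: H = [[-4, -4], [-4, 8]].
det(H) = (-4)·8 − (-4)² = -48.
Since det(H) < 0, H is indefinite and the critical point is a saddle point.

saddle point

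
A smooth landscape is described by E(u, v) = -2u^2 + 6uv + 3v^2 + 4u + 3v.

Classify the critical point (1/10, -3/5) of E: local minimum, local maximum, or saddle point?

The Hessian of E is constant: H = [[-4, 6], [6, 6]].
det(H) = (-4)·6 − 6² = -60.
Since det(H) < 0, H is indefinite and the critical point is a saddle point.

saddle point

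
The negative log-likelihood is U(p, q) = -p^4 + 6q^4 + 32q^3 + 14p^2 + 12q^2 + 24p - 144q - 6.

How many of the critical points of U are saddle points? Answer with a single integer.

5

U separates as a function of p plus a function of q, so ∇U=0 decouples.
∂U/∂p = -4(p - 3)(p + 1)(p + 2) = 0 at p ∈ {-2, -1, 3}; ∂U/∂q = 24(q - 1)(q + 2)(q + 3) = 0 at q ∈ {-3, -2, 1}.
The Hessian is diagonal: diag(U_pp, U_qq). Second derivatives: U_pp(-2)=-20, U_pp(-1)=16, U_pp(3)=-80; U_qq(-3)=96, U_qq(-2)=-72, U_qq(1)=288.
Saddle points occur where the two diagonal entries have opposite signs: (-2, -3), (-2, 1), (-1, -2), (3, -3), (3, 1). Count: 5.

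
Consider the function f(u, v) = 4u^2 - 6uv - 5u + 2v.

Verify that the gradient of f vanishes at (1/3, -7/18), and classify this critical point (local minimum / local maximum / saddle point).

∇f = (8u - 6v - 5, -6u + 2); substituting (1/3, -7/18) gives ∇f = (0, 0), so (1/3, -7/18) is indeed a critical point.
The Hessian of f is constant: H = [[8, -6], [-6, 0]].
det(H) = 8·0 − (-6)² = -36.
Since det(H) < 0, H is indefinite and the critical point is a saddle point.

saddle point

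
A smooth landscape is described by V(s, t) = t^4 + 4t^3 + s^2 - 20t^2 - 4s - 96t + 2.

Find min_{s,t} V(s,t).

V(s,t) separates as P(s) + Q(t) + 2, so its minimum is min P + min Q + 2.
P'(s) = 2s - 4 vanishes at s ∈ {2}; Q'(t) = 4(t - 3)(t + 2)(t + 4) vanishes at t ∈ {-4, -2, 3}.
Local minima of P (where P''>0): P(2)=-4. Local minima of Q: Q(-4)=64, Q(3)=-279.
So the global minimum of V is P(2) + Q(3) + 2 = -4 − 279 + 2 = -281, attained at (2, 3).

-281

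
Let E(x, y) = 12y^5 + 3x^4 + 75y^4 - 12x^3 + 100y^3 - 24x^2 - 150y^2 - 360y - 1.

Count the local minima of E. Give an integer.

4

E separates as a function of x plus a function of y, so ∇E=0 decouples.
∂E/∂x = 12x(x - 4)(x + 1) = 0 at x ∈ {-1, 0, 4}; ∂E/∂y = 60(y - 1)(y + 1)(y + 2)(y + 3) = 0 at y ∈ {-3, -2, -1, 1}.
The Hessian is diagonal: diag(E_xx, E_yy). Second derivatives: E_xx(-1)=60, E_xx(0)=-48, E_xx(4)=240; E_yy(-3)=-480, E_yy(-2)=180, E_yy(-1)=-240, E_yy(1)=1440.
Local minima occur where both diagonal entries positive: (-1, -2), (-1, 1), (4, -2), (4, 1). Count: 4.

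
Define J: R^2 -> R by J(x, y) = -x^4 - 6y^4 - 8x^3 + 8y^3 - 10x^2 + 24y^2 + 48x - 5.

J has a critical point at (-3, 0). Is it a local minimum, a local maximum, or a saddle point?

The mixed partial ∂²J/∂x∂y is 0, so the Hessian at any point is diag(J_xx, J_yy) = diag(-4(3x^2 + 12x + 5), 24(-3y^2 + 2y + 2)).
At (-3, 0): H = diag(16, 48).
Both eigenvalues are positive, so H is positive definite: a local minimum.

local minimum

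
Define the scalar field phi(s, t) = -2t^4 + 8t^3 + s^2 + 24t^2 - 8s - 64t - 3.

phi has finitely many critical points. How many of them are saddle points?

2

phi separates as a function of s plus a function of t, so ∇phi=0 decouples.
∂phi/∂s = 2(s - 4) = 0 at s ∈ {4}; ∂phi/∂t = -8(t - 4)(t - 1)(t + 2) = 0 at t ∈ {-2, 1, 4}.
The Hessian is diagonal: diag(phi_ss, phi_tt). Second derivatives: phi_ss(4)=2; phi_tt(-2)=-144, phi_tt(1)=72, phi_tt(4)=-144.
Saddle points occur where the two diagonal entries have opposite signs: (4, -2), (4, 4). Count: 2.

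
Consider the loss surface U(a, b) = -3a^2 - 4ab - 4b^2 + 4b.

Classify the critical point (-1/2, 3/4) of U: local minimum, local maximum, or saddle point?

local maximum

The Hessian of U is constant: H = [[-6, -4], [-4, -8]].
det(H) = (-6)·(-8) − (-4)² = 32.
det(H) > 0 and tr(H) = -14 < 0, so H is negative definite and the point is a local maximum.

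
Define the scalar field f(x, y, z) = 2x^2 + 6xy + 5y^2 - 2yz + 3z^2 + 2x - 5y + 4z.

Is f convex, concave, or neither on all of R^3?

f is quadratic, so its Hessian is the constant matrix H = [[4, 6, 0], [6, 10, -2], [0, -2, 6]].
Leading principal minors: 4, 4, 8.
All positive ⇒ H ≻ 0 ⇒ convex.

convex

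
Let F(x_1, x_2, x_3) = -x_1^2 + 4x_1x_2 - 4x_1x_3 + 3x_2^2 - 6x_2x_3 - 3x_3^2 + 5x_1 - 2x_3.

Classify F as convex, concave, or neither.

F is quadratic, so its Hessian is the constant matrix H = [[-2, 4, -4], [4, 6, -6], [-4, -6, -6]].
Leading principal minors: -2, -28, 336.
Neither pattern holds ⇒ H is indefinite ⇒ neither convex nor concave.

neither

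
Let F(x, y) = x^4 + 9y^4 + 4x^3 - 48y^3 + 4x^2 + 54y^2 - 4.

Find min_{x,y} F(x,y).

F(x,y) separates as P(x) + Q(y) − 4, so its minimum is min P + min Q − 4.
P'(x) = 4x(x + 1)(x + 2) vanishes at x ∈ {-2, -1, 0}; Q'(y) = 36y(y - 3)(y - 1) vanishes at y ∈ {0, 1, 3}.
Local minima of P (where P''>0): P(-2)=0, P(0)=0. Local minima of Q: Q(0)=0, Q(3)=-81.
So the global minimum of F is P(-2) + Q(3) − 4 = 0 − 81 − 4 = -85, attained at (-2, 3).

-85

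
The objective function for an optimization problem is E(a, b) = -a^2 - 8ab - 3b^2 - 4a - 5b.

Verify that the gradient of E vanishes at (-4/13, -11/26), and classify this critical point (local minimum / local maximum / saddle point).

saddle point

∇E = (-2a - 8b - 4, -8a - 6b - 5); substituting (-4/13, -11/26) gives ∇E = (0, 0), so (-4/13, -11/26) is indeed a critical point.
The Hessian of E is constant: H = [[-2, -8], [-8, -6]].
det(H) = (-2)·(-6) − (-8)² = -52.
Since det(H) < 0, H is indefinite and the critical point is a saddle point.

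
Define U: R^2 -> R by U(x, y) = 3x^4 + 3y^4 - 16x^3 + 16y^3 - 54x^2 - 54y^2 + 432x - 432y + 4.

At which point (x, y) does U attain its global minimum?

(-3, 3)

U(x,y) separates as P(x) + Q(y) + 4, so its minimum is min P + min Q + 4.
P'(x) = 12(x - 4)(x - 3)(x + 3) vanishes at x ∈ {-3, 3, 4}; Q'(y) = 12(y - 3)(y + 3)(y + 4) vanishes at y ∈ {-4, -3, 3}.
Local minima of P (where P''>0): P(-3)=-1107, P(4)=608. Local minima of Q: Q(-4)=608, Q(3)=-1107.
So the global minimum of U is P(-3) + Q(3) + 4 = -1107 − 1107 + 4 = -2210, attained at (-3, 3).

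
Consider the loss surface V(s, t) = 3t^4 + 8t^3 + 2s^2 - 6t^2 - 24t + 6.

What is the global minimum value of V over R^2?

-13

V(s,t) separates as P(s) + Q(t) + 6, so its minimum is min P + min Q + 6.
P'(s) = 4s vanishes at s ∈ {0}; Q'(t) = 12(t - 1)(t + 1)(t + 2) vanishes at t ∈ {-2, -1, 1}.
Local minima of P (where P''>0): P(0)=0. Local minima of Q: Q(-2)=8, Q(1)=-19.
So the global minimum of V is P(0) + Q(1) + 6 = 0 − 19 + 6 = -13, attained at (0, 1).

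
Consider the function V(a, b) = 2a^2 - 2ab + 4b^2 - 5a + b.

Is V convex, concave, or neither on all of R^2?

convex

V is quadratic, so its Hessian is the constant matrix H = [[4, -2], [-2, 8]].
det(H) = 28, tr(H) = 12.
det(H) > 0 and tr(H) > 0, so H is positive definite everywhere: convex.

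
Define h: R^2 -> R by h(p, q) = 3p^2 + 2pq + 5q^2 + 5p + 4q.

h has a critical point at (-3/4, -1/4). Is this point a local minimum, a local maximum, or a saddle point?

local minimum

The Hessian of h is constant: H = [[6, 2], [2, 10]].
det(H) = 6·10 − 2² = 56.
det(H) > 0 and tr(H) = 16 > 0, so H is positive definite and the point is a local minimum.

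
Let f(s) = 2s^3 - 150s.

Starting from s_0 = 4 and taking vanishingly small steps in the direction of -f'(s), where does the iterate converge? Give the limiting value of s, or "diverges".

f'(s) = 6(s - 5)(s + 5), so f'(4) = -54.
Gradient descent moves in the -f' direction, i.e. s is increasing.
The nearest critical point in that direction is s = 5, where f'' = 60 > 0 (a local minimum). The iterate converges there.

5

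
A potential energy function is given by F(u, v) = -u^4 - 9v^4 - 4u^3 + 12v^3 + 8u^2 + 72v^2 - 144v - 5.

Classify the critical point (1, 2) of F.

The mixed partial ∂²F/∂u∂v is 0, so the Hessian at any point is diag(F_uu, F_vv) = diag(4(-3u^2 - 6u + 4), 36(-3v^2 + 2v + 4)).
At (1, 2): H = diag(-20, -144).
Both eigenvalues are negative, so H is negative definite: a local maximum.

local maximum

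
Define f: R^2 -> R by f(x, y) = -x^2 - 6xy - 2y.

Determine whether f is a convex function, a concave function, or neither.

f is quadratic, so its Hessian is the constant matrix H = [[-2, -6], [-6, 0]].
det(H) = -36, tr(H) = -2.
det(H) < 0, so H is indefinite: neither convex nor concave.

neither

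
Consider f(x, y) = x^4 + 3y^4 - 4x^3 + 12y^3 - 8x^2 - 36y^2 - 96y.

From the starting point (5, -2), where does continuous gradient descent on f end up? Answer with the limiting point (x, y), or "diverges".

f is separable, so gradient descent decouples: x follows -∂f/∂x, y follows -∂f/∂y.
∂f/∂x = 4x(x - 4)(x + 1); at x=5 this is 120, so x decreases.
∂f/∂y = 12(y - 2)(y + 1)(y + 4); at y=-2 this is 96, so y decreases.
x converges to its nearest critical value 4 (a local min of the x-part); y converges to -4. The iterate converges to (4, -4).

(4, -4)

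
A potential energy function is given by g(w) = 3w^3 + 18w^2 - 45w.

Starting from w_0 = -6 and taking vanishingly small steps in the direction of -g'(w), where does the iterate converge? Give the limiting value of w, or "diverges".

diverges

g'(w) = 9(w - 1)(w + 5), so g'(-6) = 63.
Gradient descent moves in the -g' direction, i.e. w is decreasing.
There is no critical point below w=-6, and g' keeps the same sign, so the iterate runs off to −∞.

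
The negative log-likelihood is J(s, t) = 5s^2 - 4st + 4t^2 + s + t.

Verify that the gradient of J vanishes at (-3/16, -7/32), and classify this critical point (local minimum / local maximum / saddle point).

∇J = (10s - 4t + 1, -4s + 8t + 1); substituting (-3/16, -7/32) gives ∇J = (0, 0), so (-3/16, -7/32) is indeed a critical point.
The Hessian of J is constant: H = [[10, -4], [-4, 8]].
det(H) = 10·8 − (-4)² = 64.
det(H) > 0 and tr(H) = 18 > 0, so H is positive definite and the point is a local minimum.

local minimum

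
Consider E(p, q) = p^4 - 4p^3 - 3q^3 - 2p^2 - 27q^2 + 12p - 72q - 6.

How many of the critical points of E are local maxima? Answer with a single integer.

E separates as a function of p plus a function of q, so ∇E=0 decouples.
∂E/∂p = 4(p - 3)(p - 1)(p + 1) = 0 at p ∈ {-1, 1, 3}; ∂E/∂q = -9(q + 2)(q + 4) = 0 at q ∈ {-4, -2}.
The Hessian is diagonal: diag(E_pp, E_qq). Second derivatives: E_pp(-1)=32, E_pp(1)=-16, E_pp(3)=32; E_qq(-4)=18, E_qq(-2)=-18.
Local maxima occur where both diagonal entries negative: (1, -2). Count: 1.

1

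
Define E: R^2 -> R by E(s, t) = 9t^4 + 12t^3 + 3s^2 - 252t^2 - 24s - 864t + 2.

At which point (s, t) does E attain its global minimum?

(4, 4)

E(s,t) separates as P(s) + Q(t) + 2, so its minimum is min P + min Q + 2.
P'(s) = 6s - 24 vanishes at s ∈ {4}; Q'(t) = 36(t - 4)(t + 2)(t + 3) vanishes at t ∈ {-3, -2, 4}.
Local minima of P (where P''>0): P(4)=-48. Local minima of Q: Q(-3)=729, Q(4)=-4416.
So the global minimum of E is P(4) + Q(4) + 2 = -48 − 4416 + 2 = -4462, attained at (4, 4).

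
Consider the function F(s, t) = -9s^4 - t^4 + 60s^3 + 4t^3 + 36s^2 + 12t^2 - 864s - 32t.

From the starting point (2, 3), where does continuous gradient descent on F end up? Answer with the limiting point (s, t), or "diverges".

F is separable, so gradient descent decouples: s follows -∂F/∂s, t follows -∂F/∂t.
∂F/∂s = -36(s - 4)(s - 3)(s + 2); at s=2 this is -288, so s increases.
∂F/∂t = -4(t - 4)(t - 1)(t + 2); at t=3 this is 40, so t decreases.
s converges to its nearest critical value 3 (a local min of the s-part); t converges to 1. The iterate converges to (3, 1).

(3, 1)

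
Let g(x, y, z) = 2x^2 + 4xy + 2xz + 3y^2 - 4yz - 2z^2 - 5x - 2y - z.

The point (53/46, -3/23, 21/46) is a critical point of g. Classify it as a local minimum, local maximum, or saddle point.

saddle point

The Hessian is constant: H = [[4, 4, 2], [4, 6, -4], [2, -4, -4]].
Leading principal minors: Δ₁ = 4, Δ₂ = 8, Δ₃ = -184.
The minors fit neither the all-positive nor the alternating-sign pattern, so H is indefinite: a saddle point.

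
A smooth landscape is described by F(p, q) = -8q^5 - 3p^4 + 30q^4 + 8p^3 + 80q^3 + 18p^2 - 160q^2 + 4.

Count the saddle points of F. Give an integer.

F separates as a function of p plus a function of q, so ∇F=0 decouples.
∂F/∂p = -12p(p - 3)(p + 1) = 0 at p ∈ {-1, 0, 3}; ∂F/∂q = -40q(q - 4)(q - 1)(q + 2) = 0 at q ∈ {-2, 0, 1, 4}.
The Hessian is diagonal: diag(F_pp, F_qq). Second derivatives: F_pp(-1)=-48, F_pp(0)=36, F_pp(3)=-144; F_qq(-2)=1440, F_qq(0)=-320, F_qq(1)=360, F_qq(4)=-2880.
Saddle points occur where the two diagonal entries have opposite signs: (-1, -2), (-1, 1), (0, 0), (0, 4), (3, -2), (3, 1). Count: 6.

6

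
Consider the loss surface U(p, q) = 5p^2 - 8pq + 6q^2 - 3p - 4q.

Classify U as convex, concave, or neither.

convex

U is quadratic, so its Hessian is the constant matrix H = [[10, -8], [-8, 12]].
det(H) = 56, tr(H) = 22.
det(H) > 0 and tr(H) > 0, so H is positive definite everywhere: convex.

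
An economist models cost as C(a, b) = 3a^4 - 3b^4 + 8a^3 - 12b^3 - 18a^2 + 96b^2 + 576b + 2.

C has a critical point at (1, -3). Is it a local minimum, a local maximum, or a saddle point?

The mixed partial ∂²C/∂a∂b is 0, so the Hessian at any point is diag(C_aa, C_bb) = diag(12(3a^2 + 4a - 3), 12(-3b^2 - 6b + 16)).
At (1, -3): H = diag(48, 84).
Both eigenvalues are positive, so H is positive definite: a local minimum.

local minimum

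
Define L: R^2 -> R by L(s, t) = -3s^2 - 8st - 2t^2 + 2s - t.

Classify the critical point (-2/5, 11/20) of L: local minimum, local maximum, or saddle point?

saddle point

The Hessian of L is constant: H = [[-6, -8], [-8, -4]].
det(H) = (-6)·(-4) − (-8)² = -40.
Since det(H) < 0, H is indefinite and the critical point is a saddle point.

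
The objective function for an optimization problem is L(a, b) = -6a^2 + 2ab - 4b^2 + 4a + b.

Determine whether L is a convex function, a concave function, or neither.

concave

L is quadratic, so its Hessian is the constant matrix H = [[-12, 2], [2, -8]].
det(H) = 92, tr(H) = -20.
det(H) > 0 and tr(H) < 0, so H is negative definite everywhere: concave.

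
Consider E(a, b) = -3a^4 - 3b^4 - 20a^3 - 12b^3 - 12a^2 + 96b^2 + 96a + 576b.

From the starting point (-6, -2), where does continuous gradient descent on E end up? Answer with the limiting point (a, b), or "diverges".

diverges

E is separable, so gradient descent decouples: a follows -∂E/∂a, b follows -∂E/∂b.
∂E/∂a = -12(a - 1)(a + 2)(a + 4); at a=-6 this is 672, so a decreases.
∂E/∂b = -12(b - 4)(b + 3)(b + 4); at b=-2 this is 144, so b decreases.
The a-coordinate has no critical point in that direction and runs off to infinity.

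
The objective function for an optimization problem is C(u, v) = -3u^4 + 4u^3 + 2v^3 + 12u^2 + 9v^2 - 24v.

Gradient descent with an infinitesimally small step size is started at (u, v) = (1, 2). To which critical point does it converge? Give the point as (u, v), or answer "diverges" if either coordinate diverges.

C is separable, so gradient descent decouples: u follows -∂C/∂u, v follows -∂C/∂v.
∂C/∂u = -12u(u - 2)(u + 1); at u=1 this is 24, so u decreases.
∂C/∂v = 6(v - 1)(v + 4); at v=2 this is 36, so v decreases.
u converges to its nearest critical value 0 (a local min of the u-part); v converges to 1. The iterate converges to (0, 1).

(0, 1)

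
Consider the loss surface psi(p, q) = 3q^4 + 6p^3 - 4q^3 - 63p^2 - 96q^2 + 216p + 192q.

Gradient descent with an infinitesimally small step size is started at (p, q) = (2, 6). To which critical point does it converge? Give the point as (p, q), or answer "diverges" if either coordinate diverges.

psi is separable, so gradient descent decouples: p follows -∂psi/∂p, q follows -∂psi/∂q.
∂psi/∂p = 18(p - 4)(p - 3); at p=2 this is 36, so p decreases.
∂psi/∂q = 12(q - 4)(q - 1)(q + 4); at q=6 this is 1200, so q decreases.
The p-coordinate has no critical point in that direction and runs off to infinity.

diverges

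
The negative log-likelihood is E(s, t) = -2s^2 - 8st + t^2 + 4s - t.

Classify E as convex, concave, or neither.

E is quadratic, so its Hessian is the constant matrix H = [[-4, -8], [-8, 2]].
det(H) = -72, tr(H) = -2.
det(H) < 0, so H is indefinite: neither convex nor concave.

neither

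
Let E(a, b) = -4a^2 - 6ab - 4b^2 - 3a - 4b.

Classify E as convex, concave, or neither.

E is quadratic, so its Hessian is the constant matrix H = [[-8, -6], [-6, -8]].
det(H) = 28, tr(H) = -16.
det(H) > 0 and tr(H) < 0, so H is negative definite everywhere: concave.

concave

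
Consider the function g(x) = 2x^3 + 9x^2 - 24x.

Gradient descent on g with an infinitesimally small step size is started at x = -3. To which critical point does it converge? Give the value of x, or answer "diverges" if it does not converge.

g'(x) = 6(x - 1)(x + 4), so g'(-3) = -24.
Gradient descent moves in the -g' direction, i.e. x is increasing.
The nearest critical point in that direction is x = 1, where g'' = 30 > 0 (a local minimum). The iterate converges there.

1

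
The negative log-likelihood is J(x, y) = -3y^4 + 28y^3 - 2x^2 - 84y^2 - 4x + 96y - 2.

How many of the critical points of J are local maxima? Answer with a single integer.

J separates as a function of x plus a function of y, so ∇J=0 decouples.
∂J/∂x = -4(x + 1) = 0 at x ∈ {-1}; ∂J/∂y = -12(y - 4)(y - 2)(y - 1) = 0 at y ∈ {1, 2, 4}.
The Hessian is diagonal: diag(J_xx, J_yy). Second derivatives: J_xx(-1)=-4; J_yy(1)=-36, J_yy(2)=24, J_yy(4)=-72.
Local maxima occur where both diagonal entries negative: (-1, 1), (-1, 4). Count: 2.

2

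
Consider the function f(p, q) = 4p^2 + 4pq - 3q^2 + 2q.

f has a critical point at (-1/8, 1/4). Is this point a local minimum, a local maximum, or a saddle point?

The Hessian of f is constant: H = [[8, 4], [4, -6]].
det(H) = 8·(-6) − 4² = -64.
Since det(H) < 0, H is indefinite and the critical point is a saddle point.

saddle point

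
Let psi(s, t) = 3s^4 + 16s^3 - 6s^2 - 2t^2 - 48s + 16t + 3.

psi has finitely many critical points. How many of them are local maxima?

psi separates as a function of s plus a function of t, so ∇psi=0 decouples.
∂psi/∂s = 12(s - 1)(s + 1)(s + 4) = 0 at s ∈ {-4, -1, 1}; ∂psi/∂t = -4(t - 4) = 0 at t ∈ {4}.
The Hessian is diagonal: diag(psi_ss, psi_tt). Second derivatives: psi_ss(-4)=180, psi_ss(-1)=-72, psi_ss(1)=120; psi_tt(4)=-4.
Local maxima occur where both diagonal entries negative: (-1, 4). Count: 1.

1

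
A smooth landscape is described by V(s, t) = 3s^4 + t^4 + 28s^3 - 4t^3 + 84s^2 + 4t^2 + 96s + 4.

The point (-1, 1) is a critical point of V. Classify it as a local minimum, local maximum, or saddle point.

The mixed partial ∂²V/∂s∂t is 0, so the Hessian at any point is diag(V_ss, V_tt) = diag(12(3s^2 + 14s + 14), 4(3t^2 - 6t + 2)).
At (-1, 1): H = diag(36, -4).
The eigenvalues have opposite signs, so H is indefinite: a saddle point.

saddle point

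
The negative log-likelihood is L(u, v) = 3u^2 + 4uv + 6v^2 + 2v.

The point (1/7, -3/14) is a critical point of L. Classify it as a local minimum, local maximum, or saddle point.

local minimum

The Hessian of L is constant: H = [[6, 4], [4, 12]].
det(H) = 6·12 − 4² = 56.
det(H) > 0 and tr(H) = 18 > 0, so H is positive definite and the point is a local minimum.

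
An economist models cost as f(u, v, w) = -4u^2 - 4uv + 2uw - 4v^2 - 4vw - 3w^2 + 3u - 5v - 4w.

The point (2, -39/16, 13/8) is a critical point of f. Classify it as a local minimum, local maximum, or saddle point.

The Hessian is constant: H = [[-8, -4, 2], [-4, -8, -4], [2, -4, -6]].
Leading principal minors: Δ₁ = -8, Δ₂ = 48, Δ₃ = -64.
The minors alternate sign starting negative (−, +, −), so H is negative definite: a local maximum.

local maximum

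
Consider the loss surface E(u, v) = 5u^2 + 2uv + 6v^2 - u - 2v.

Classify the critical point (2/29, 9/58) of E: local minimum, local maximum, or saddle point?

local minimum

The Hessian of E is constant: H = [[10, 2], [2, 12]].
det(H) = 10·12 − 2² = 116.
det(H) > 0 and tr(H) = 22 > 0, so H is positive definite and the point is a local minimum.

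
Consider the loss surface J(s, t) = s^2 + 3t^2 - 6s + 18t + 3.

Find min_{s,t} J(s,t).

J(s,t) separates as P(s) + Q(t) + 3, so its minimum is min P + min Q + 3.
P'(s) = 2s - 6 vanishes at s ∈ {3}; Q'(t) = 6(t + 3) vanishes at t ∈ {-3}.
Local minima of P (where P''>0): P(3)=-9. Local minima of Q: Q(-3)=-27.
So the global minimum of J is P(3) + Q(-3) + 3 = -9 − 27 + 3 = -33, attained at (3, -3).

-33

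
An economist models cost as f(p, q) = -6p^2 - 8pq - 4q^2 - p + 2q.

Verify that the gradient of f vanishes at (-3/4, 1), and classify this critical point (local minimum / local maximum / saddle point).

local maximum

∇f = (-12p - 8q - 1, -8p - 8q + 2); substituting (-3/4, 1) gives ∇f = (0, 0), so (-3/4, 1) is indeed a critical point.
The Hessian of f is constant: H = [[-12, -8], [-8, -8]].
det(H) = (-12)·(-8) − (-8)² = 32.
det(H) > 0 and tr(H) = -20 < 0, so H is negative definite and the point is a local maximum.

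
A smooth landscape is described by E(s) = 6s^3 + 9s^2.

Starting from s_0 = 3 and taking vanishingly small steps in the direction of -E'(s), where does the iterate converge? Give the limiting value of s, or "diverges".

E'(s) = 18s(s + 1), so E'(3) = 216.
Gradient descent moves in the -E' direction, i.e. s is decreasing.
The nearest critical point in that direction is s = 0, where E'' = 18 > 0 (a local minimum). The iterate converges there.

0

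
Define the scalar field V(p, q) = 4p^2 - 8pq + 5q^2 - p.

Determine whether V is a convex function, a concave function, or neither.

convex

V is quadratic, so its Hessian is the constant matrix H = [[8, -8], [-8, 10]].
det(H) = 16, tr(H) = 18.
det(H) > 0 and tr(H) > 0, so H is positive definite everywhere: convex.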